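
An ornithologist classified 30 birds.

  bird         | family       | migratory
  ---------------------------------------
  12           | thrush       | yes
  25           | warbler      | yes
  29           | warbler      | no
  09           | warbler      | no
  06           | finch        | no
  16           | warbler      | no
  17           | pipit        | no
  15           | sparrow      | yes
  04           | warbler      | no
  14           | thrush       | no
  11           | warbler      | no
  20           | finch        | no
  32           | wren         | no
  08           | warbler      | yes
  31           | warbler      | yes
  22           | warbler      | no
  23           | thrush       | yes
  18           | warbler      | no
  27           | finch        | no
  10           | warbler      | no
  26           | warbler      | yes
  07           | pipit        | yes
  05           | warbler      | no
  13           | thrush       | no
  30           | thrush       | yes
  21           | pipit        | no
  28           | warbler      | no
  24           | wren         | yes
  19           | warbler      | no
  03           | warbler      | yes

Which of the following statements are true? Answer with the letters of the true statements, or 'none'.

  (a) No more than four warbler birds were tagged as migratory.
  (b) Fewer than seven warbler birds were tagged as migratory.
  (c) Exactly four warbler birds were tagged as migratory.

(b)

|A| = 16, |A ∩ B| = 5, |A ∖ B| = 11.
(a) |A ∩ B| ≤ 4: fails.
(b) |A ∩ B| < 7: holds.
(c) |A ∩ B| = 4: fails.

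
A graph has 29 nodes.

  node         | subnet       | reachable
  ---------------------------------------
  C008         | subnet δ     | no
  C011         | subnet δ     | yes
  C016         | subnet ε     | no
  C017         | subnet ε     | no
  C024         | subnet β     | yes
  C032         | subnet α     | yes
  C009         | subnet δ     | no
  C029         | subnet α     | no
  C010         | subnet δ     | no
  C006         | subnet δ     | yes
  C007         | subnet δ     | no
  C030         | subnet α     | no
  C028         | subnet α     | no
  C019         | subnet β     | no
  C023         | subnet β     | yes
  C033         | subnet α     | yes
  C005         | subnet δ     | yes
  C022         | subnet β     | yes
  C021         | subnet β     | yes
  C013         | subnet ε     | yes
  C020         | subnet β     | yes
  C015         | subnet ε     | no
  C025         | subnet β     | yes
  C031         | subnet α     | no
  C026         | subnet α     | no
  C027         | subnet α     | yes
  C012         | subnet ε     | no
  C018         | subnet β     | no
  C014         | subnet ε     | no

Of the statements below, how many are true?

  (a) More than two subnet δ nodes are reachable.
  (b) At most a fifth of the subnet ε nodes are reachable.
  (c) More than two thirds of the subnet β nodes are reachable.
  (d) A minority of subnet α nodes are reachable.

(a) subnet δ: |A| = 7, |A ∩ B| = 3; needs |A ∩ B| > 2 — true.
(b) subnet ε: |A| = 6, |A ∩ B| = 1; needs |A ∩ B| / |A| ≤ 1/5 — true.
(c) subnet β: |A| = 8, |A ∩ B| = 6; needs |A ∩ B| / |A| > 2/3 — true.
(d) subnet α: |A| = 8, |A ∩ B| = 3; needs |A ∩ B| < |A ∖ B| — true.

4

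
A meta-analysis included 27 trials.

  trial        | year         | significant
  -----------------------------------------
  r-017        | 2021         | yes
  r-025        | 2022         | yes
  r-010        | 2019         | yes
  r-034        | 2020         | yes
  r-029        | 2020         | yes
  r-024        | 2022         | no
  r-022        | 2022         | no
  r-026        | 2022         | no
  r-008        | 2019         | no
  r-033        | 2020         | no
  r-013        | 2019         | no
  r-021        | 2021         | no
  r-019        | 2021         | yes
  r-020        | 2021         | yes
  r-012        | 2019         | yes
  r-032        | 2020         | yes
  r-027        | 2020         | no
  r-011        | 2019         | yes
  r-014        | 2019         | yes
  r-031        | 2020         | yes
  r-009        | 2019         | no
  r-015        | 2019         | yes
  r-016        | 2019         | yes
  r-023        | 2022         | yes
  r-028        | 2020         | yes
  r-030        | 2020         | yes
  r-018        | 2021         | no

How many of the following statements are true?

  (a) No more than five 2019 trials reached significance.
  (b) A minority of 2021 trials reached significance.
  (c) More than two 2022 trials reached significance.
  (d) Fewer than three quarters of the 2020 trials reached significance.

0

(a) 2019: |A| = 9, |A ∩ B| = 6; needs |A ∩ B| ≤ 5 — false.
(b) 2021: |A| = 5, |A ∩ B| = 3; needs |A ∩ B| < |A ∖ B| — false.
(c) 2022: |A| = 5, |A ∩ B| = 2; needs |A ∩ B| > 2 — false.
(d) 2020: |A| = 8, |A ∩ B| = 6; needs |A ∩ B| / |A| < 3/4 — false.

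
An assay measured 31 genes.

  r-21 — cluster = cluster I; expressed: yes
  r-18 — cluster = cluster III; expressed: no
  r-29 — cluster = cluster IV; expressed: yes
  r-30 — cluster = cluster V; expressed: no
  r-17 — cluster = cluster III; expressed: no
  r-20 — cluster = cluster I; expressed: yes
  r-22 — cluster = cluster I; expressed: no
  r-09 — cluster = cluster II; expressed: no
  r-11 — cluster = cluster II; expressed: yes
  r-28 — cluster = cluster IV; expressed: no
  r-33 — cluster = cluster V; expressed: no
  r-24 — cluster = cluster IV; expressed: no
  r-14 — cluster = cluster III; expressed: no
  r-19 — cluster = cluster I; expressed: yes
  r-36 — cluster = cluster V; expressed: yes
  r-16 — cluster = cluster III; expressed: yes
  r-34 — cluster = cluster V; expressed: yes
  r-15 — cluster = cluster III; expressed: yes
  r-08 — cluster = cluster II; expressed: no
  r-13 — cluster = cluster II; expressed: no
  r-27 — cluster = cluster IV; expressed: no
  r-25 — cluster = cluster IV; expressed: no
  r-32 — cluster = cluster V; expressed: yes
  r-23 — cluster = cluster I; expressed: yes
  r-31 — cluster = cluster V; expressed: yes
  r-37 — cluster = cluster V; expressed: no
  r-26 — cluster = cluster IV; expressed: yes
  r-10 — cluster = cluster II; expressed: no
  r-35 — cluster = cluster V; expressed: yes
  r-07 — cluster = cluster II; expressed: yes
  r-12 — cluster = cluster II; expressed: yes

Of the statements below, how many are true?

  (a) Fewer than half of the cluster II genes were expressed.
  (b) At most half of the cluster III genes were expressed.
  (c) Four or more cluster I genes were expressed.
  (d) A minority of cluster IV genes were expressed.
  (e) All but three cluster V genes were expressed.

5

(a) cluster II: |A| = 7, |A ∩ B| = 3; needs |A ∩ B| < |A ∖ B| — true.
(b) cluster III: |A| = 5, |A ∩ B| = 2; needs |A ∩ B| ≤ |A ∖ B| — true.
(c) cluster I: |A| = 5, |A ∩ B| = 4; needs |A ∩ B| ≥ 4 — true.
(d) cluster IV: |A| = 6, |A ∩ B| = 2; needs |A ∩ B| < |A ∖ B| — true.
(e) cluster V: |A| = 8, |A ∩ B| = 5; needs |A ∖ B| = 3 — true.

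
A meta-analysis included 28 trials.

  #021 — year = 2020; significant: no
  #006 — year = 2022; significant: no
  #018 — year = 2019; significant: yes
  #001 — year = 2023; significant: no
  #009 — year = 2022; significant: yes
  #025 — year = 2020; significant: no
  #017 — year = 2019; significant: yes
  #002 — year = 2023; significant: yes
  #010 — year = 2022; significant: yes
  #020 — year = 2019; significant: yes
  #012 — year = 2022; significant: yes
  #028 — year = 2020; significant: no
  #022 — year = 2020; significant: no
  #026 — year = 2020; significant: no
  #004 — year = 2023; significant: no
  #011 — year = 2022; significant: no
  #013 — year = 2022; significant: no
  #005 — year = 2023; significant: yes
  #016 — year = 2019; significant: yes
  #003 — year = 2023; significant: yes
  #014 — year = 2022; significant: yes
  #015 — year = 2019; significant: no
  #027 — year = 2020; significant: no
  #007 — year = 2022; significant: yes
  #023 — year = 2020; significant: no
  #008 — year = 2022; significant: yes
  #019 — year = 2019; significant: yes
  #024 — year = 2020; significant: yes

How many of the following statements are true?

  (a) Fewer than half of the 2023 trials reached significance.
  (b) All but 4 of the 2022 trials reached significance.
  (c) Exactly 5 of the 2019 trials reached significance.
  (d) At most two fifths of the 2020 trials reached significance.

(a) 2023: |A| = 5, |A ∩ B| = 3; needs |A ∩ B| < |A ∖ B| — false.
(b) 2022: |A| = 9, |A ∩ B| = 6; needs |A ∖ B| = 4 — false.
(c) 2019: |A| = 6, |A ∩ B| = 5; needs |A ∩ B| = 5 — true.
(d) 2020: |A| = 8, |A ∩ B| = 1; needs |A ∩ B| / |A| ≤ 2/5 — true.

2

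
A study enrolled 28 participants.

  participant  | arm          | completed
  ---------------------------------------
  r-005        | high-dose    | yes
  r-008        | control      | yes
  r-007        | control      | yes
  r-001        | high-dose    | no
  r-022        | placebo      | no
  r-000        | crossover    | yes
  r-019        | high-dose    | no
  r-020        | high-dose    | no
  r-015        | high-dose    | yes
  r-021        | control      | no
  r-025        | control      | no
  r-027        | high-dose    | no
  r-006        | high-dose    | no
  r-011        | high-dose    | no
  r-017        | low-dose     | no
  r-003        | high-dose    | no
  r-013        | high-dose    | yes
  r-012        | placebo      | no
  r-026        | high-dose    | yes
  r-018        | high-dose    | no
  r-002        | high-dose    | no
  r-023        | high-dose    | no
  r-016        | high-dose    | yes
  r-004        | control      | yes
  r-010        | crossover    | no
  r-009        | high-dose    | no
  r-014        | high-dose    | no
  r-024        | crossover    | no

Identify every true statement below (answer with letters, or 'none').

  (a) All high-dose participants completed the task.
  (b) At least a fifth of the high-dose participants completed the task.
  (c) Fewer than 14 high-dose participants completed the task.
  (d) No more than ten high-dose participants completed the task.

(b), (c), (d)

|A| = 17, |A ∩ B| = 5, |A ∖ B| = 12.
(a) A ⊆ B, i.e. every element of A is in B (|A ∖ B| = 0): fails.
(b) |A ∩ B| / |A| ≥ 1/5: holds.
(c) |A ∩ B| < 14: holds.
(d) |A ∩ B| ≤ 10: holds.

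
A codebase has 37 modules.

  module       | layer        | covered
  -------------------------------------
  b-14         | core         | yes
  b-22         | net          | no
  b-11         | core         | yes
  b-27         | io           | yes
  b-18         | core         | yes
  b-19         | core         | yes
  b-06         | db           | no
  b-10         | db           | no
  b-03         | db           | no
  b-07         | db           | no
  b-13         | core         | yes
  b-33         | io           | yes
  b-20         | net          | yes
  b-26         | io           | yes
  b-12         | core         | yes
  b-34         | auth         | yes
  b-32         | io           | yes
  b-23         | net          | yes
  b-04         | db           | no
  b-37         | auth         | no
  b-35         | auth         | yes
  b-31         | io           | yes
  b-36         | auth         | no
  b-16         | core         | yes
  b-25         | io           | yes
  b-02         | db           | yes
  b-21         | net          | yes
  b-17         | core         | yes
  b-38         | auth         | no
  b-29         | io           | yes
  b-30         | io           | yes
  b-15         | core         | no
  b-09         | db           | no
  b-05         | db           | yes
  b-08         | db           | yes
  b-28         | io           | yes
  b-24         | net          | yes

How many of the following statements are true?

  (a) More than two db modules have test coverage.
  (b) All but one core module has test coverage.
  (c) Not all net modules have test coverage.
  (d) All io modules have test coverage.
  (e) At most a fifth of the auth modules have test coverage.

4

(a) db: |A| = 9, |A ∩ B| = 3; needs |A ∩ B| > 2 — true.
(b) core: |A| = 9, |A ∩ B| = 8; needs |A ∖ B| = 1 — true.
(c) net: |A| = 5, |A ∩ B| = 4; needs A ⊄ B (|A ∖ B| ≥ 1) — true.
(d) io: |A| = 9, |A ∩ B| = 9; needs A ⊆ B, i.e. every element of A is in B (|A ∖ B| = 0) — true.
(e) auth: |A| = 5, |A ∩ B| = 2; needs |A ∩ B| / |A| ≤ 1/5 — false.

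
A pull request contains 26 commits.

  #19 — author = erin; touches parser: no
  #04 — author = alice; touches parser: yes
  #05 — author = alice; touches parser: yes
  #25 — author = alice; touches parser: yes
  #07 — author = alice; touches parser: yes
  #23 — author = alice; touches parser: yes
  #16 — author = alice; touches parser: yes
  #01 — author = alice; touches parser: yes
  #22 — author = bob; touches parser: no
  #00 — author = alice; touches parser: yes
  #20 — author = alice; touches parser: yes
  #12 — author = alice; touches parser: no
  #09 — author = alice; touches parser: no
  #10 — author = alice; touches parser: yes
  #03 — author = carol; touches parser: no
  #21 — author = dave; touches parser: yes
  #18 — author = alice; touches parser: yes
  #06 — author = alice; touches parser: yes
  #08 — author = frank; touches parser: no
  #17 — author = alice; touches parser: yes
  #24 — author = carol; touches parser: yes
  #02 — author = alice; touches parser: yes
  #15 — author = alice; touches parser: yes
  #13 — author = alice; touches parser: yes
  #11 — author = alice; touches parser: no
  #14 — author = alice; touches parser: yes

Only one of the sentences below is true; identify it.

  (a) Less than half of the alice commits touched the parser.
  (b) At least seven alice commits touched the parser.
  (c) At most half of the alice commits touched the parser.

(b)

|A| = 20, |A ∩ B| = 17, |A ∖ B| = 3.
(a) requires |A ∩ B| < |A ∖ B|: false.
(b) requires |A ∩ B| ≥ 7: true.
(c) requires |A ∩ B| ≤ |A ∖ B|: false.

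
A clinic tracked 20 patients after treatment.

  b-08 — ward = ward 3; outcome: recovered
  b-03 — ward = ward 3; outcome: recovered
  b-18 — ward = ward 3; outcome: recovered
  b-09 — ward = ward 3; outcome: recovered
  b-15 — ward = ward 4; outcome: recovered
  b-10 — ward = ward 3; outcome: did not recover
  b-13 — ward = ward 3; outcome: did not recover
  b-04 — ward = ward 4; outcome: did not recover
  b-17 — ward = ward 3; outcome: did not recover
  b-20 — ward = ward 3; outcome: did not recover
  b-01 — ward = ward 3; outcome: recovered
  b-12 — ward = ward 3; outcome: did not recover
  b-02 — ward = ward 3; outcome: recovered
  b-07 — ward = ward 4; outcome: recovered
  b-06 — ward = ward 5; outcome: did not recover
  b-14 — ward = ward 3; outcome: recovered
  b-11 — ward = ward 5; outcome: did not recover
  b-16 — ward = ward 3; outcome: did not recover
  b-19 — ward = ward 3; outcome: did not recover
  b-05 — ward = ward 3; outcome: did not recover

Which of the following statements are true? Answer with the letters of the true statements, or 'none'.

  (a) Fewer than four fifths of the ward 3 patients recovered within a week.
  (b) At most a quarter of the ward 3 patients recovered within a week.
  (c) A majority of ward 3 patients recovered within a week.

|A| = 15, |A ∩ B| = 7, |A ∖ B| = 8.
(a) |A ∩ B| / |A| < 4/5: holds.
(b) |A ∩ B| / |A| ≤ 1/4: fails.
(c) |A ∩ B| > |A ∖ B|: fails.

(a)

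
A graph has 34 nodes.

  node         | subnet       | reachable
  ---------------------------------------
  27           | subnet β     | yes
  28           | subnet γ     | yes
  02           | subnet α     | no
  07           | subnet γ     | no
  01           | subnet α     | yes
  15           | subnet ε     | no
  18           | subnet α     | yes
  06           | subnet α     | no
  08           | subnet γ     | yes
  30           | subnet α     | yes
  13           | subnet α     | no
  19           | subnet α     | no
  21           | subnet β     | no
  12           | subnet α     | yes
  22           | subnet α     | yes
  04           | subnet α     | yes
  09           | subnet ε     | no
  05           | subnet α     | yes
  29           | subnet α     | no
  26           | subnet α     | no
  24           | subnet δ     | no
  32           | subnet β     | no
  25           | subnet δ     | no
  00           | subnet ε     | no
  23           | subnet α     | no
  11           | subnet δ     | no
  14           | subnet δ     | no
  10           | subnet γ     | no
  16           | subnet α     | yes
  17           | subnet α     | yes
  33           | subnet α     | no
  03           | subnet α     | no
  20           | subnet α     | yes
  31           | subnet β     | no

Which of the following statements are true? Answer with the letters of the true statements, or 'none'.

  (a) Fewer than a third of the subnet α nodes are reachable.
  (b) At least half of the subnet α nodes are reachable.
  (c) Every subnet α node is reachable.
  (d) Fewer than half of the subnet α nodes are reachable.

(b)

|A| = 19, |A ∩ B| = 10, |A ∖ B| = 9.
(a) |A ∩ B| / |A| < 1/3: fails.
(b) |A ∩ B| ≥ |A ∖ B|: holds.
(c) A ⊆ B, i.e. every element of A is in B (|A ∖ B| = 0): fails.
(d) |A ∩ B| < |A ∖ B|: fails.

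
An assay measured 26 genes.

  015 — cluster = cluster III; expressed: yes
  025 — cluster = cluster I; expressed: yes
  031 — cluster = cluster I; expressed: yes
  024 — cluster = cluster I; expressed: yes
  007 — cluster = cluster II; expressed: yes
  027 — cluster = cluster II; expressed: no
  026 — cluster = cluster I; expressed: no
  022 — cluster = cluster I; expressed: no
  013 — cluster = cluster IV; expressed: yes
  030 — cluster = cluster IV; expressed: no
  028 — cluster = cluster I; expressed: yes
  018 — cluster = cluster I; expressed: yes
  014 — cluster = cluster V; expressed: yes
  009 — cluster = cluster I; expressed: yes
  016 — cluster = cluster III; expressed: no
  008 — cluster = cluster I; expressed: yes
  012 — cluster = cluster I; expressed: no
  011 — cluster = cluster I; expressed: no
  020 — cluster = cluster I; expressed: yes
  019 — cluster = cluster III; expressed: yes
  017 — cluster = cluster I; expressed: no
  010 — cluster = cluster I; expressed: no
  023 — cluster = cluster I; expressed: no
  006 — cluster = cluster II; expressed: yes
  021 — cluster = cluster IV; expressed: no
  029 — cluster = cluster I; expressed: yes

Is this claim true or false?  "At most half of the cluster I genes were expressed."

False

'At most half of the cluster I genes were expressed' holds iff |A ∩ B| ≤ |A ∖ B|.
|A| = 16, |A ∩ B| = 9, |A ∖ B| = 7.
9 > 7, so the statement is false.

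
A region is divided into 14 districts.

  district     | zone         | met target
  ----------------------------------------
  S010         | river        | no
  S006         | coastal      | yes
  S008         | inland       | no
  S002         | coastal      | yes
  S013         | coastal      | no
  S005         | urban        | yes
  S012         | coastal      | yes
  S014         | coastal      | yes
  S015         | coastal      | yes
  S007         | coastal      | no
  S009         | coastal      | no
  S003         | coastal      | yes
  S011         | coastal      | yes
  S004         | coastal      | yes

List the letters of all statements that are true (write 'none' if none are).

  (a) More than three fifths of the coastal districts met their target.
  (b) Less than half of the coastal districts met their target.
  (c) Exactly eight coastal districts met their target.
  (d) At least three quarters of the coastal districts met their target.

|A| = 11, |A ∩ B| = 8, |A ∖ B| = 3.
(a) |A ∩ B| / |A| > 3/5: holds.
(b) |A ∩ B| < |A ∖ B|: fails.
(c) |A ∩ B| = 8: holds.
(d) |A ∩ B| / |A| ≥ 3/4: fails.

(a), (c)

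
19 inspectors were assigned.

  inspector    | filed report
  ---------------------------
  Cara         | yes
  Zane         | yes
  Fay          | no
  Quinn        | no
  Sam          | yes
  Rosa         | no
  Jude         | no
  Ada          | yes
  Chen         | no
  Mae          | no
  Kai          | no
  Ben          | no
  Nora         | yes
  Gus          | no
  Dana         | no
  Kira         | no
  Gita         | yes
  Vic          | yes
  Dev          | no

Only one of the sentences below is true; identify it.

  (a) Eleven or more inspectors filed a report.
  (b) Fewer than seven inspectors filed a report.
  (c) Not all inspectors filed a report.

|A| = 19, |A ∩ B| = 7, |A ∖ B| = 12.
(a) requires |A ∩ B| ≥ 11: false.
(b) requires |A ∩ B| < 7: false.
(c) requires A ⊄ B (|A ∖ B| ≥ 1): true.

(c)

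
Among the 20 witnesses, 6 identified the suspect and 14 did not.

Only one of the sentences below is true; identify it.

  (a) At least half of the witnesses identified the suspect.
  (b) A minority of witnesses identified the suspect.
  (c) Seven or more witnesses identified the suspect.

(b)

|A| = 20, |A ∩ B| = 6, |A ∖ B| = 14.
(a) requires |A ∩ B| ≥ |A ∖ B|: false.
(b) requires |A ∩ B| < |A ∖ B|: true.
(c) requires |A ∩ B| ≥ 7: false.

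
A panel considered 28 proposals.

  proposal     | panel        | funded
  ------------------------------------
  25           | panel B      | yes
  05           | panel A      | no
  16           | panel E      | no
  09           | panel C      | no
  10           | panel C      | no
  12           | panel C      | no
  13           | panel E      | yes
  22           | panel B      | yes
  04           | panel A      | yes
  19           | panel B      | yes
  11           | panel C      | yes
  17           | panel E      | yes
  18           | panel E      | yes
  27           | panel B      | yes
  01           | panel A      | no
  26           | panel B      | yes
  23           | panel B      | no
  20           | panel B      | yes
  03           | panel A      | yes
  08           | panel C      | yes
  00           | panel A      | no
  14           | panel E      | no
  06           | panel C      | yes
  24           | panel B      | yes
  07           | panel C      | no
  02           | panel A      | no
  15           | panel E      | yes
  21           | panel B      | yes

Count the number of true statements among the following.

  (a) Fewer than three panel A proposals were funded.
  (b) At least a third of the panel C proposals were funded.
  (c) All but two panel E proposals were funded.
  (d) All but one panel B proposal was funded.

4

(a) panel A: |A| = 6, |A ∩ B| = 2; needs |A ∩ B| < 3 — true.
(b) panel C: |A| = 7, |A ∩ B| = 3; needs |A ∩ B| / |A| ≥ 1/3 — true.
(c) panel E: |A| = 6, |A ∩ B| = 4; needs |A ∖ B| = 2 — true.
(d) panel B: |A| = 9, |A ∩ B| = 8; needs |A ∖ B| = 1 — true.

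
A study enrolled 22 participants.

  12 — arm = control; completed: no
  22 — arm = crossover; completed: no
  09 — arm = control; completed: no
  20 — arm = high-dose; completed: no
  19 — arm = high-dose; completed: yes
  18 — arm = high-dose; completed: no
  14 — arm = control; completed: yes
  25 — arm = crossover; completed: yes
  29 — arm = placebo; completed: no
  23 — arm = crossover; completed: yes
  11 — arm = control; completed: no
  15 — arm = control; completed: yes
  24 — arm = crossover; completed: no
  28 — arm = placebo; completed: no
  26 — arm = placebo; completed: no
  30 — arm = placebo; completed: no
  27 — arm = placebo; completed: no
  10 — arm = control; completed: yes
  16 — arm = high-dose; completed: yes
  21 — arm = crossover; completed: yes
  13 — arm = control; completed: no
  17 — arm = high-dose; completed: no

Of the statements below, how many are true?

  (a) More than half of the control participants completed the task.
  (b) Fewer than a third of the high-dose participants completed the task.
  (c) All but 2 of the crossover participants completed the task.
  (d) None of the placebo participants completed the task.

2

(a) control: |A| = 7, |A ∩ B| = 3; needs |A ∩ B| > |A ∖ B| — false.
(b) high-dose: |A| = 5, |A ∩ B| = 2; needs |A ∩ B| / |A| < 1/3 — false.
(c) crossover: |A| = 5, |A ∩ B| = 3; needs |A ∖ B| = 2 — true.
(d) placebo: |A| = 5, |A ∩ B| = 0; needs A ∩ B = ∅ (|A ∩ B| = 0) — true.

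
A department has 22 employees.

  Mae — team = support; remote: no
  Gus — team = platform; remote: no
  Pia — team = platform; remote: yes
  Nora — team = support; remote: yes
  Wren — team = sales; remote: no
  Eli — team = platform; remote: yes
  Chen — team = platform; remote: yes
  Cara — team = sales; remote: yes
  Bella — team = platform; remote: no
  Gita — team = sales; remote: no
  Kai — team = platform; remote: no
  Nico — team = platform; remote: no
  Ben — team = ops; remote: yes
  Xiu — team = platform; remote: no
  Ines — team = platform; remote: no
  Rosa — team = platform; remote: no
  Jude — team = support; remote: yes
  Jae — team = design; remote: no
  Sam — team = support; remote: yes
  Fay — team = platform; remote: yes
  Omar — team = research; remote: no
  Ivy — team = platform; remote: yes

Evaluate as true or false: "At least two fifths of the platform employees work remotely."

Truth condition: |A ∩ B| / |A| ≥ 2/5.
A (the restrictor) = {Gus, Pia, Eli, Chen, Bella, Kai, Nico, Xiu, Ines, Rosa, Fay, Ivy}, |A| = 12.
A ∩ B = {Pia, Eli, Chen, Fay, Ivy}, so |A ∩ B| = 5.
A ∖ B = {Gus, Bella, Kai, Nico, Xiu, Ines, Rosa}, so |A ∖ B| = 7.
|A ∩ B|/|A| = 5/12, so the statement is true.

True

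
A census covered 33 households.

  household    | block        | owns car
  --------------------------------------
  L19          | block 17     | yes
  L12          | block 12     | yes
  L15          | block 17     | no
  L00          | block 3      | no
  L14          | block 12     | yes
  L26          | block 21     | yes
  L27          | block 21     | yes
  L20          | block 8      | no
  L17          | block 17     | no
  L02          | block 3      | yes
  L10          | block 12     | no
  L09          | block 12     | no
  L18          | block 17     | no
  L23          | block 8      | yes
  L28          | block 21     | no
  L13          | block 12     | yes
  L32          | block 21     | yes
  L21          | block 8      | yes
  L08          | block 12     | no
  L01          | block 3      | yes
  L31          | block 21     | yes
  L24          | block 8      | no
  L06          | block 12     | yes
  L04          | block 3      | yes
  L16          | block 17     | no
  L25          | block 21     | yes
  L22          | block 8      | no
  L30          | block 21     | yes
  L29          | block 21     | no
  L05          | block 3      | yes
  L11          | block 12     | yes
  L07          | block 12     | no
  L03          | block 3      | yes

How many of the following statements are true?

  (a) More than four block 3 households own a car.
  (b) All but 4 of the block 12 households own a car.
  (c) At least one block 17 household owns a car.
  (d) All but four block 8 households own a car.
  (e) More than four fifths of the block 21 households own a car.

(a) block 3: |A| = 6, |A ∩ B| = 5; needs |A ∩ B| > 4 — true.
(b) block 12: |A| = 9, |A ∩ B| = 5; needs |A ∖ B| = 4 — true.
(c) block 17: |A| = 5, |A ∩ B| = 1; needs A ∩ B ≠ ∅ (|A ∩ B| ≥ 1) — true.
(d) block 8: |A| = 5, |A ∩ B| = 2; needs |A ∖ B| = 4 — false.
(e) block 21: |A| = 8, |A ∩ B| = 6; needs |A ∩ B| / |A| > 4/5 — false.

3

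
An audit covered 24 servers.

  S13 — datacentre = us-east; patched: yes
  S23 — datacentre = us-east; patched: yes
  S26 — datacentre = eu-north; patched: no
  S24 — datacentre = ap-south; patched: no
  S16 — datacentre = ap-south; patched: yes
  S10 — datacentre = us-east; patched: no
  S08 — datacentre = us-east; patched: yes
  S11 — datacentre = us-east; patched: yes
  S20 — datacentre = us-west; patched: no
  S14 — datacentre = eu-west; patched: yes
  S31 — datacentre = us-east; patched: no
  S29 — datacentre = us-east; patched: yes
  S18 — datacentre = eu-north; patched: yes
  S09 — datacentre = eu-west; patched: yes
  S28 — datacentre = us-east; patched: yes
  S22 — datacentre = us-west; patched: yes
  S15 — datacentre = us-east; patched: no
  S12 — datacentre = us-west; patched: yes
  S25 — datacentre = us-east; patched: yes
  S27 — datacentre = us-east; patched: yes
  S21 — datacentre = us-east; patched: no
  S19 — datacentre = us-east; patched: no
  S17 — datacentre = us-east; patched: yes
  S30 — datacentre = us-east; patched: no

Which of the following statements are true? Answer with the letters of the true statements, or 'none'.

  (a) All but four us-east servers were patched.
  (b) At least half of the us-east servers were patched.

|A| = 15, |A ∩ B| = 9, |A ∖ B| = 6.
(a) |A ∖ B| = 4: fails.
(b) |A ∩ B| ≥ |A ∖ B|: holds.

(b)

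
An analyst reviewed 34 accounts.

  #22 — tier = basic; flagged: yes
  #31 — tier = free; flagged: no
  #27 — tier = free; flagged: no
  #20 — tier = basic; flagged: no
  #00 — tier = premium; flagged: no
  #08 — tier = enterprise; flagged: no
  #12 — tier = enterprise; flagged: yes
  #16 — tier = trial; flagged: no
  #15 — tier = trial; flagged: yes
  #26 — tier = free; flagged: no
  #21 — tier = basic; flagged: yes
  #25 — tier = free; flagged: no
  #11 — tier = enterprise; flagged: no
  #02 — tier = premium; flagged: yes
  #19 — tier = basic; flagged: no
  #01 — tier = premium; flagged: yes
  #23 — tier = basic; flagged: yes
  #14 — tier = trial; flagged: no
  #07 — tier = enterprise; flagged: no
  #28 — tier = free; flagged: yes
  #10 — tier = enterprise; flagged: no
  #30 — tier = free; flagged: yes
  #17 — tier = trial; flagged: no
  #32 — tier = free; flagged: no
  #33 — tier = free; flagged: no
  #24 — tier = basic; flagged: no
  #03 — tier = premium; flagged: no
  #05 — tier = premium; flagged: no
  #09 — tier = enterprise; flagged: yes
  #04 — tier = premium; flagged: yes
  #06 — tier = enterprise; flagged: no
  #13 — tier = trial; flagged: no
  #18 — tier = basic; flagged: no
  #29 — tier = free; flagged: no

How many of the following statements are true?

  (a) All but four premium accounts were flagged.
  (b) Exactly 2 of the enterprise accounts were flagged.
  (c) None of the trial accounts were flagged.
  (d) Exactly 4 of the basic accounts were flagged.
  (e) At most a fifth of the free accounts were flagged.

1

(a) premium: |A| = 6, |A ∩ B| = 3; needs |A ∖ B| = 4 — false.
(b) enterprise: |A| = 7, |A ∩ B| = 2; needs |A ∩ B| = 2 — true.
(c) trial: |A| = 5, |A ∩ B| = 1; needs A ∩ B = ∅ (|A ∩ B| = 0) — false.
(d) basic: |A| = 7, |A ∩ B| = 3; needs |A ∩ B| = 4 — false.
(e) free: |A| = 9, |A ∩ B| = 2; needs |A ∩ B| / |A| ≤ 1/5 — false.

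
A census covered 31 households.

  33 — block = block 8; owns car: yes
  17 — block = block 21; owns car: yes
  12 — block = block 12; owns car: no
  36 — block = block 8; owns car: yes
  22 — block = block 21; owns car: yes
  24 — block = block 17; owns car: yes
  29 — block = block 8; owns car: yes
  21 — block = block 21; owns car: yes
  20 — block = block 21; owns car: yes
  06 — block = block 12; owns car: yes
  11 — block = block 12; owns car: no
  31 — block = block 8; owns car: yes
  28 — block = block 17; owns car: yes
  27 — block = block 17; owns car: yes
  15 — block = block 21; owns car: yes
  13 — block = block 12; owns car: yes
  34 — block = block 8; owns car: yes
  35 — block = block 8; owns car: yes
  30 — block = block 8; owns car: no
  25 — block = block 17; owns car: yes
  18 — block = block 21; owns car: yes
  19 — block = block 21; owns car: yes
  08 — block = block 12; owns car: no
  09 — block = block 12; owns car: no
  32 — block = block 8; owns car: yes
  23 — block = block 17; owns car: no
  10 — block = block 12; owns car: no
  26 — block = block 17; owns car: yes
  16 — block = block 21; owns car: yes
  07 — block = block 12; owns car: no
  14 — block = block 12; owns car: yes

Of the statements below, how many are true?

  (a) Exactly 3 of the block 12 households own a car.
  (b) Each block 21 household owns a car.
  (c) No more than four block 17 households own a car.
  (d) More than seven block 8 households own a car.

2

(a) block 12: |A| = 9, |A ∩ B| = 3; needs |A ∩ B| = 3 — true.
(b) block 21: |A| = 8, |A ∩ B| = 8; needs A ⊆ B, i.e. every element of A is in B (|A ∖ B| = 0) — true.
(c) block 17: |A| = 6, |A ∩ B| = 5; needs |A ∩ B| ≤ 4 — false.
(d) block 8: |A| = 8, |A ∩ B| = 7; needs |A ∩ B| > 7 — false.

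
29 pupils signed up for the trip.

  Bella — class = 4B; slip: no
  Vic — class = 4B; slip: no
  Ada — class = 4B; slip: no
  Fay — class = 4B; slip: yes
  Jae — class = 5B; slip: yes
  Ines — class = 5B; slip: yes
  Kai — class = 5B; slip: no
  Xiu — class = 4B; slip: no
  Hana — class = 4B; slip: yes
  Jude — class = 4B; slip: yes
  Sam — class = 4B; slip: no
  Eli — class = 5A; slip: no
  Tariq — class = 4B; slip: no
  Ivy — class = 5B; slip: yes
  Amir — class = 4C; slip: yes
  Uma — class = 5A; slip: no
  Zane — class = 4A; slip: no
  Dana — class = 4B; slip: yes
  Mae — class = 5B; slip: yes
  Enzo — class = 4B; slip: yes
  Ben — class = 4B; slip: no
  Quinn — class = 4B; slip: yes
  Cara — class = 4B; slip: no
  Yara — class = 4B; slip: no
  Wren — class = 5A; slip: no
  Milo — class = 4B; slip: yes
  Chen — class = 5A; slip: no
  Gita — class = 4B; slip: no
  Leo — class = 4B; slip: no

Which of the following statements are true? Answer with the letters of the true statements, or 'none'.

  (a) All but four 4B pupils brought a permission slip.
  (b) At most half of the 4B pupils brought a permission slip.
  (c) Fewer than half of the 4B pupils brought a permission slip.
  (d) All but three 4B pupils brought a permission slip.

|A| = 18, |A ∩ B| = 7, |A ∖ B| = 11.
(a) |A ∖ B| = 4: fails.
(b) |A ∩ B| ≤ |A ∖ B|: holds.
(c) |A ∩ B| < |A ∖ B|: holds.
(d) |A ∖ B| = 3: fails.

(b), (c)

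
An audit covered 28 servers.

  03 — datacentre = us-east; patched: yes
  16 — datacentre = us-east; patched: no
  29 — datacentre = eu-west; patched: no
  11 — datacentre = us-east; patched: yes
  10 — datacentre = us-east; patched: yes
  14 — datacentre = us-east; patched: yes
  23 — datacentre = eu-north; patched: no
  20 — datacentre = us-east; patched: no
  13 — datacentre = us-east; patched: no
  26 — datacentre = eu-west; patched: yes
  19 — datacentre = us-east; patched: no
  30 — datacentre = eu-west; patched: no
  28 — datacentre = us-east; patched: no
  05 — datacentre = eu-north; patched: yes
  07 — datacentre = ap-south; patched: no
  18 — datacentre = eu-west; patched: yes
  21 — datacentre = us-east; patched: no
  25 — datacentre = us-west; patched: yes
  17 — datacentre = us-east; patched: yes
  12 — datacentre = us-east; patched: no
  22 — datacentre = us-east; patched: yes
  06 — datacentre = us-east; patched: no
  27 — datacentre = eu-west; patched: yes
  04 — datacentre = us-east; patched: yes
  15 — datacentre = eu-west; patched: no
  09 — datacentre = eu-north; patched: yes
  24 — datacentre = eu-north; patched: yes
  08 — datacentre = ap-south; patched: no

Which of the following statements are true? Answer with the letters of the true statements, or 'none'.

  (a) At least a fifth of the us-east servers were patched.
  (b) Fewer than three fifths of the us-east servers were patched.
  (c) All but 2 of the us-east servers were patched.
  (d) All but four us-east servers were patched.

(a), (b)

|A| = 15, |A ∩ B| = 7, |A ∖ B| = 8.
(a) |A ∩ B| / |A| ≥ 1/5: holds.
(b) |A ∩ B| / |A| < 3/5: holds.
(c) |A ∖ B| = 2: fails.
(d) |A ∖ B| = 4: fails.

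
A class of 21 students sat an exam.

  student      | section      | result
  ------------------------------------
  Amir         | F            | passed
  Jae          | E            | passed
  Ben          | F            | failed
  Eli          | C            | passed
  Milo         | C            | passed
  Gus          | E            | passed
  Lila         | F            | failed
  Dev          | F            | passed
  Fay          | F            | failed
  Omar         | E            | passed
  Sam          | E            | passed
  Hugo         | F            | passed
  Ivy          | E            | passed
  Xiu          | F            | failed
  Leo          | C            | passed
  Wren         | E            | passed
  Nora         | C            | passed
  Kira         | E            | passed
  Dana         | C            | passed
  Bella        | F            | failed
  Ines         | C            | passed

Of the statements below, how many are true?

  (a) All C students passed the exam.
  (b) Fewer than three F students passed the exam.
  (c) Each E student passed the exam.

2

(a) C: |A| = 6, |A ∩ B| = 6; needs A ⊆ B, i.e. every element of A is in B (|A ∖ B| = 0) — true.
(b) F: |A| = 8, |A ∩ B| = 3; needs |A ∩ B| < 3 — false.
(c) E: |A| = 7, |A ∩ B| = 7; needs A ⊆ B, i.e. every element of A is in B (|A ∖ B| = 0) — true.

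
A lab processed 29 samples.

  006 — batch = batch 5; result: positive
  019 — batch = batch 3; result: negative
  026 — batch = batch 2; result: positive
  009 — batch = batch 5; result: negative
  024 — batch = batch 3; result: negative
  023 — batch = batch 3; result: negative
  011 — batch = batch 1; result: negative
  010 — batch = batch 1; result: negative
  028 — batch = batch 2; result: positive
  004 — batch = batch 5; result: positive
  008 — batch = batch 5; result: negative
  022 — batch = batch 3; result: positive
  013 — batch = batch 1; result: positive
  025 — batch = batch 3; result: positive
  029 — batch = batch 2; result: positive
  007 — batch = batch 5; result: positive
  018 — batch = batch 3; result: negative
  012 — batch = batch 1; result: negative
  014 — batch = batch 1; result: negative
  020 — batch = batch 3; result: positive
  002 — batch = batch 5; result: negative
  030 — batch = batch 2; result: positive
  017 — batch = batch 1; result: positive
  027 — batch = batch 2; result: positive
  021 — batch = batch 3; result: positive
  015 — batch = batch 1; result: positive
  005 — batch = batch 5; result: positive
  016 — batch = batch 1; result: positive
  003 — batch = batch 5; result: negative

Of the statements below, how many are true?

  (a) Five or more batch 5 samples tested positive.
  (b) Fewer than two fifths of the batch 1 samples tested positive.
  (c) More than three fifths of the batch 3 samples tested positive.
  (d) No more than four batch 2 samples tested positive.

(a) batch 5: |A| = 8, |A ∩ B| = 4; needs |A ∩ B| ≥ 5 — false.
(b) batch 1: |A| = 8, |A ∩ B| = 4; needs |A ∩ B| / |A| < 2/5 — false.
(c) batch 3: |A| = 8, |A ∩ B| = 4; needs |A ∩ B| / |A| > 3/5 — false.
(d) batch 2: |A| = 5, |A ∩ B| = 5; needs |A ∩ B| ≤ 4 — false.

0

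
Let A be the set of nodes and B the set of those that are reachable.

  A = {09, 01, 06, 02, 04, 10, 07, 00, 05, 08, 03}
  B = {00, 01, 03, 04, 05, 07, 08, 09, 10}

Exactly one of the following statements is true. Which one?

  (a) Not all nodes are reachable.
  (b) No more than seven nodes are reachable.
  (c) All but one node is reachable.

(a)

|A| = 11, |A ∩ B| = 9, |A ∖ B| = 2.
(a) requires A ⊄ B (|A ∖ B| ≥ 1): true.
(b) requires |A ∩ B| ≤ 7: false.
(c) requires |A ∖ B| = 1: false.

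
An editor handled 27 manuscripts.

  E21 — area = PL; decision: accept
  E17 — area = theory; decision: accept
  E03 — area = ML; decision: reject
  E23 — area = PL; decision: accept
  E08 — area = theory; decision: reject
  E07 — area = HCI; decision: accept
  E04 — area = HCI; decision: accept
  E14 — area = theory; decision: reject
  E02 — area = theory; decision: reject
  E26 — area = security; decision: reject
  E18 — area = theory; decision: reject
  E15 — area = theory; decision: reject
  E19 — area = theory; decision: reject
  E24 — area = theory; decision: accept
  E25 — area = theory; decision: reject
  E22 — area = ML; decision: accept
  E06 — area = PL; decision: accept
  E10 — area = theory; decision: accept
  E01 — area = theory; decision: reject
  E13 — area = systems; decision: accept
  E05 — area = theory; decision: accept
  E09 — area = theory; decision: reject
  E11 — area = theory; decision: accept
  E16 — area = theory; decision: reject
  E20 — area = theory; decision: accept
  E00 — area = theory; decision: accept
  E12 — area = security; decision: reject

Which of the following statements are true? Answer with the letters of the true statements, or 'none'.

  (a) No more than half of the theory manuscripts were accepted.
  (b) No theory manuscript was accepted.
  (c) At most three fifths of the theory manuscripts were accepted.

(a), (c)

|A| = 17, |A ∩ B| = 7, |A ∖ B| = 10.
(a) |A ∩ B| ≤ |A ∖ B|: holds.
(b) A ∩ B = ∅ (|A ∩ B| = 0): fails.
(c) |A ∩ B| / |A| ≤ 3/5: holds.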